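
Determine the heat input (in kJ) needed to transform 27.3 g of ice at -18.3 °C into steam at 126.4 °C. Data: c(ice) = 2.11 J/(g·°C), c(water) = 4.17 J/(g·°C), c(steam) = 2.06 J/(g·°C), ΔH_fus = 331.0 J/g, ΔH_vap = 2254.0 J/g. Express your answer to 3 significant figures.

q1 (heat ice -18.3→0.0 °C): 27.3 × 2.11 × 18.3 = 1054 J
q2 (melt at 0 °C): 27.3 × 331.0 = 9036 J
q3 (heat water 0.0→100.0 °C): 27.3 × 4.17 × 100.0 = 11384 J
q4 (vaporize at 100 °C): 27.3 × 2254.0 = 61534 J
q5 (heat steam 100.0→126.4 °C): 27.3 × 2.06 × 26.4 = 1485 J
Total: 1054 + 9036 + 11384 + 61534 + 1485 = 84493 J = 84.5 kJ

q = 84.5 kJ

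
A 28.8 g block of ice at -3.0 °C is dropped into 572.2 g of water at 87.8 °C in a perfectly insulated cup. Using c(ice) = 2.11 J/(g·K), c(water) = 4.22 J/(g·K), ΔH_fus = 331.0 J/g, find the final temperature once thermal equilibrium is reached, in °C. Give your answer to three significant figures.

Heat to bring ice to 0 °C and melt it: q₁ = 28.8×2.11×3.0 + 28.8×331.0 = 9715.1 J
Heat the water can supply cooling to 0 °C: 572.2×4.22×87.8 = 212009 J > q₁, so all ice melts.
Energy balance: 572.2×4.22×(87.8 − T) = 9715.1 + 28.8×4.22×(T − 0)
2414.684(87.8 − T) = 9715.1 + 121.536 T
212009 − 9715.1 = 2536.220 T
T = 202293.9 / 2536.220 = 79.76 °C

T_f = 79.8 °C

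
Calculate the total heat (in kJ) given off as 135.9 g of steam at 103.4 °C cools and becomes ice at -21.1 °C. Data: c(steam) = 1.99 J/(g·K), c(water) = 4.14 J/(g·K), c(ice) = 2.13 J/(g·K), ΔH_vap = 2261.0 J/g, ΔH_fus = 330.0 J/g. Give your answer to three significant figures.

q = 415 kJ

q1 (cool steam 103.4→100 °C): 135.9 × 1.99 × 3.4 = 919 J
q2 (condense at 100 °C): 135.9 × 2261.0 = 307270 J
q3 (cool water 100→0 °C): 135.9 × 4.14 × 100.0 = 56263 J
q4 (freeze at 0 °C): 135.9 × 330.0 = 44847 J
q5 (cool ice 0→-21.1 °C): 135.9 × 2.13 × 21.1 = 6108 J
Total: 919 + 307270 + 56263 + 44847 + 6108 = 415407 J = 415 kJ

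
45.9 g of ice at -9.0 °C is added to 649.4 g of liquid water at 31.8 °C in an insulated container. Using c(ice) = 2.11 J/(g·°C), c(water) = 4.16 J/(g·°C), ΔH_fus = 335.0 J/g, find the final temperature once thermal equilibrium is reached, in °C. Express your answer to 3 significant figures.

Heat to bring ice to 0 °C and melt it: q₁ = 45.9×2.11×9.0 + 45.9×335.0 = 16248 J
Heat the water can supply cooling to 0 °C: 649.4×4.16×31.8 = 85907.8 J > q₁, so all ice melts.
Energy balance: 649.4×4.16×(31.8 − T) = 16248 + 45.9×4.16×(T − 0)
2701.504(31.8 − T) = 16248 + 190.944 T
85907.8 − 16248 = 2892.448 T
T = 69659.8 / 2892.448 = 24.08 °C

T_f = 24.1 °C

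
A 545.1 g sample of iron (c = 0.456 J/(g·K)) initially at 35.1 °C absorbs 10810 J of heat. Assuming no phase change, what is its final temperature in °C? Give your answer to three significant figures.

T_f = 78.6 °C

ΔT = q / (m c) = 10810 / (545.1 × 0.456) = 43.49 °C
T_f = 35.1 + 43.49 = 78.59 °C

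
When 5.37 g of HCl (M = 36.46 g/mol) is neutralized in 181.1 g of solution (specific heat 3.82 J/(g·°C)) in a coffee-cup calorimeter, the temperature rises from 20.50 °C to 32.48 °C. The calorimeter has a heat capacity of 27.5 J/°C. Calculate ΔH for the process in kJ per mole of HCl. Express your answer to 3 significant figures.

ΔH = -58.5 kJ/mol

|ΔT| = |32.48 − 20.50| = 11.98 °C
|q_surr| = (181.1 × 3.82 + 27.5) × 11.98 = 719.302 × 11.98 = 8617 J
n(HCl) = 5.37 / 36.46 = 0.1473 mol
Temperature rose, so q_rxn = −|q_surr| = -8.617 kJ
ΔH = q_rxn / n = -58.50 kJ/mol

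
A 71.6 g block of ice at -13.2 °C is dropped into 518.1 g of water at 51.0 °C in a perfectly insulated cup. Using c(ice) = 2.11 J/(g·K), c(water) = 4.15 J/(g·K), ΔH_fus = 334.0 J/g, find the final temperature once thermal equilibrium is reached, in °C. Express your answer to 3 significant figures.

Heat to bring ice to 0 °C and melt it: q₁ = 71.6×2.11×13.2 + 71.6×334.0 = 25909 J
Heat the water can supply cooling to 0 °C: 518.1×4.15×51.0 = 109656 J > q₁, so all ice melts.
Energy balance: 518.1×4.15×(51.0 − T) = 25909 + 71.6×4.15×(T − 0)
2150.115(51.0 − T) = 25909 + 297.14 T
109656 − 25909 = 2447.255 T
T = 83747 / 2447.255 = 34.22 °C

T_f = 34.2 °C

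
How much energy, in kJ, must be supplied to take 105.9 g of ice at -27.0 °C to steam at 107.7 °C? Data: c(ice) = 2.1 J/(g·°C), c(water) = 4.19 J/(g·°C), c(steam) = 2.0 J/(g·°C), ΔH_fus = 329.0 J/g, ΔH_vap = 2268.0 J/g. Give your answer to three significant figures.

q1 (heat ice -27.0→0.0 °C): 105.9 × 2.1 × 27.0 = 6005 J
q2 (melt at 0 °C): 105.9 × 329.0 = 34841 J
q3 (heat water 0.0→100.0 °C): 105.9 × 4.19 × 100.0 = 44372 J
q4 (vaporize at 100 °C): 105.9 × 2268.0 = 240181 J
q5 (heat steam 100.0→107.7 °C): 105.9 × 2.0 × 7.7 = 1631 J
Total: 6005 + 34841 + 44372 + 240181 + 1631 = 327030 J = 327 kJ

q = 327 kJ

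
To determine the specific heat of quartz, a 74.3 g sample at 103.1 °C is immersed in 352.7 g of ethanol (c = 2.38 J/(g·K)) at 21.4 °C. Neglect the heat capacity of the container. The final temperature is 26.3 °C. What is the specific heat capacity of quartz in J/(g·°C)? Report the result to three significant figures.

q_gained = (352.7 × 2.38) × (26.3 − 21.4) = 4113 J
q_lost = 74.3 × c × (103.1 − 26.3) = 5706.24 c
Set equal: c = 4113 / 5706.24 = 0.721 J/(g·°C)

c = 0.721 J/(g·°C)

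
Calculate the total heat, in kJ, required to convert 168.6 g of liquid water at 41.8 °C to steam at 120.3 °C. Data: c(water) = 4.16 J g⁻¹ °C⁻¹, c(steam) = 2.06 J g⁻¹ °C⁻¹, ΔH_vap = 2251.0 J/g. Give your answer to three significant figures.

q1 (heat water 41.8→100.0 °C): 168.6 × 4.16 × 58.2 = 40820 J
q2 (vaporize at 100 °C): 168.6 × 2251.0 = 379519 J
q3 (heat steam 100.0→120.3 °C): 168.6 × 2.06 × 20.3 = 7051 J
Total: 40820 + 379519 + 7051 = 427390 J = 427 kJ

q = 427 kJ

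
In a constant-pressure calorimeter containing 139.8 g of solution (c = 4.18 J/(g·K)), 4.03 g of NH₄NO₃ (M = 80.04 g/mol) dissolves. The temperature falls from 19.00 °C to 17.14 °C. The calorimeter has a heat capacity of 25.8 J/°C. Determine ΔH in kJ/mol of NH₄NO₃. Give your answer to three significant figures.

ΔH = 22.5 kJ/mol

|ΔT| = |17.14 − 19.00| = 1.86 °C
|q_surr| = (139.8 × 4.18 + 25.8) × 1.86 = 610.164 × 1.86 = 1135 J
n(NH₄NO₃) = 4.03 / 80.04 = 0.05035 mol
Temperature fell, so q_rxn = +|q_surr| = 1.135 kJ
ΔH = q_rxn / n = 22.54 kJ/mol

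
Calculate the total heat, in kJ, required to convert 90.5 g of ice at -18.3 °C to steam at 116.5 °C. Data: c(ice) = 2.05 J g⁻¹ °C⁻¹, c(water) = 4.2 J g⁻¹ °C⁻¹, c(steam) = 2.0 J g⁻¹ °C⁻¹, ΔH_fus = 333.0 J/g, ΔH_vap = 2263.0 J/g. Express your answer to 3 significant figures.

q = 279 kJ

q1 (heat ice -18.3→0.0 °C): 90.5 × 2.05 × 18.3 = 3395 J
q2 (melt at 0 °C): 90.5 × 333.0 = 30137 J
q3 (heat water 0.0→100.0 °C): 90.5 × 4.2 × 100.0 = 38010 J
q4 (vaporize at 100 °C): 90.5 × 2263.0 = 204802 J
q5 (heat steam 100.0→116.5 °C): 90.5 × 2.0 × 16.5 = 2987 J
Total: 3395 + 30137 + 38010 + 204802 + 2987 = 279331 J = 279 kJ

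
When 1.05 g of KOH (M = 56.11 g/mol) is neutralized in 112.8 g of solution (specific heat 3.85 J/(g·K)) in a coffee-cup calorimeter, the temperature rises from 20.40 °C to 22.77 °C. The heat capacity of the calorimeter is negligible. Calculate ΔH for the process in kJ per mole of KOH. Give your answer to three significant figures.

ΔH = -55.0 kJ/mol

|ΔT| = |22.77 − 20.40| = 2.37 °C
|q_surr| = (112.8 × 3.85) × 2.37 = 434.28 × 2.37 = 1029 J
n(KOH) = 1.05 / 56.11 = 0.01871 mol
Temperature rose, so q_rxn = −|q_surr| = -1.029 kJ
ΔH = q_rxn / n = -55.00 kJ/mol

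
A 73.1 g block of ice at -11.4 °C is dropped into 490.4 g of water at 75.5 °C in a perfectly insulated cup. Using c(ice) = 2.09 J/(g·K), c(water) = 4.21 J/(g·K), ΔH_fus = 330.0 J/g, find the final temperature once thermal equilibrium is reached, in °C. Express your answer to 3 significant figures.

Heat to bring ice to 0 °C and melt it: q₁ = 73.1×2.09×11.4 + 73.1×330.0 = 25865 J
Heat the water can supply cooling to 0 °C: 490.4×4.21×75.5 = 155876 J > q₁, so all ice melts.
Energy balance: 490.4×4.21×(75.5 − T) = 25865 + 73.1×4.21×(T − 0)
2064.584(75.5 − T) = 25865 + 307.751 T
155876 − 25865 = 2372.335 T
T = 130011 / 2372.335 = 54.80 °C

T_f = 54.8 °C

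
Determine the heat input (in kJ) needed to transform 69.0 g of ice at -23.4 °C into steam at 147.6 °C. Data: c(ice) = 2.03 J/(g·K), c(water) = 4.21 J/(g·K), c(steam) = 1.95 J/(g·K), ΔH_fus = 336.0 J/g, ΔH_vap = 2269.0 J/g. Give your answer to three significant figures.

q1 (heat ice -23.4→0.0 °C): 69.0 × 2.03 × 23.4 = 3278 J
q2 (melt at 0 °C): 69.0 × 336.0 = 23184 J
q3 (heat water 0.0→100.0 °C): 69.0 × 4.21 × 100.0 = 29049 J
q4 (vaporize at 100 °C): 69.0 × 2269.0 = 156561 J
q5 (heat steam 100.0→147.6 °C): 69.0 × 1.95 × 47.6 = 6405 J
Total: 3278 + 23184 + 29049 + 156561 + 6405 = 218477 J = 218 kJ

q = 218 kJ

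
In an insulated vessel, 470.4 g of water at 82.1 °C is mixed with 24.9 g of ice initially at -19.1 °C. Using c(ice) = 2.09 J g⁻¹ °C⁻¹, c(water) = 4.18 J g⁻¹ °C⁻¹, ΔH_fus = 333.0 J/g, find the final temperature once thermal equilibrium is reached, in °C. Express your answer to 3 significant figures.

Heat to bring ice to 0 °C and melt it: q₁ = 24.9×2.09×19.1 + 24.9×333.0 = 9285.7 J
Heat the water can supply cooling to 0 °C: 470.4×4.18×82.1 = 161431 J > q₁, so all ice melts.
Energy balance: 470.4×4.18×(82.1 − T) = 9285.7 + 24.9×4.18×(T − 0)
1966.272(82.1 − T) = 9285.7 + 104.082 T
161431 − 9285.7 = 2070.354 T
T = 152145.3 / 2070.354 = 73.49 °C

T_f = 73.5 °C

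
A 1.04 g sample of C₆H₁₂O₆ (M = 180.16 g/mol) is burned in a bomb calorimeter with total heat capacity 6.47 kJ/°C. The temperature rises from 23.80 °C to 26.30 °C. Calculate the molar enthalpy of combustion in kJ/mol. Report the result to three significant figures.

ΔT = 26.30 − 23.80 = 2.50 °C
q_cal = C_cal × ΔT = 6.47 × 2.50 = 16.175 kJ
n = 1.04 / 180.16 = 0.005773 mol
q_rxn = −q_cal = -16.175 kJ
ΔH = -16.175 / 0.005773 = -2802 kJ/mol

ΔH = -2800 kJ/mol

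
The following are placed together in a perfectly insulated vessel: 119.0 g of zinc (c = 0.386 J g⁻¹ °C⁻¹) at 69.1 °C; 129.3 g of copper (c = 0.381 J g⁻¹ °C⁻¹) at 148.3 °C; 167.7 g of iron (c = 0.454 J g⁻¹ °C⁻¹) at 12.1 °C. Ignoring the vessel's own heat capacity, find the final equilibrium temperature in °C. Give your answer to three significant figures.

T_f = 66.5 °C

Σ mᵢcᵢ(T − Tᵢ) = 0  ⇒  T = Σ mᵢcᵢTᵢ / Σ mᵢcᵢ
Σ mᵢcᵢ = 119.0×0.386 + 129.3×0.381 + 167.7×0.454 = 171.3331
Σ mᵢcᵢTᵢ = 45.934×69.1 + 49.2633×148.3 + 76.1358×12.1 = 11401
T = 11401 / 171.3331 = 66.54 °C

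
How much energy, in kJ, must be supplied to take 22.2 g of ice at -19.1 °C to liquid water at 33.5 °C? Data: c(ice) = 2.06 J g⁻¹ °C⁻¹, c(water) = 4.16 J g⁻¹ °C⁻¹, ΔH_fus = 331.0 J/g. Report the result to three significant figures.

q1 (heat ice -19.1→0.0 °C): 22.2 × 2.06 × 19.1 = 873 J
q2 (melt at 0 °C): 22.2 × 331.0 = 7348 J
q3 (heat water 0.0→33.5 °C): 22.2 × 4.16 × 33.5 = 3094 J
Total: 873 + 7348 + 3094 = 11315 J = 11.3 kJ

q = 11.3 kJ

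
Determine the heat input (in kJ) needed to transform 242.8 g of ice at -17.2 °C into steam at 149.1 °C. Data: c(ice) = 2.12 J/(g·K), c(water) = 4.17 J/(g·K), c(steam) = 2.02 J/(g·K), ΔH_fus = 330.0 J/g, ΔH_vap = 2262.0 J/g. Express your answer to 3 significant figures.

q = 764 kJ

q1 (heat ice -17.2→0.0 °C): 242.8 × 2.12 × 17.2 = 8853 J
q2 (melt at 0 °C): 242.8 × 330.0 = 80124 J
q3 (heat water 0.0→100.0 °C): 242.8 × 4.17 × 100.0 = 101248 J
q4 (vaporize at 100 °C): 242.8 × 2262.0 = 549214 J
q5 (heat steam 100.0→149.1 °C): 242.8 × 2.02 × 49.1 = 24081 J
Total: 8853 + 80124 + 101248 + 549214 + 24081 = 763520 J = 764 kJ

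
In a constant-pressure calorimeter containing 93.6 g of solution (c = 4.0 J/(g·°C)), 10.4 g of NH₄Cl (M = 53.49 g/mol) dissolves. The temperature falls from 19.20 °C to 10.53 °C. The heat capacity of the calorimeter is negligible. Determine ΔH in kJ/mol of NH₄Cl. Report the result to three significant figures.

ΔH = 16.7 kJ/mol

|ΔT| = |10.53 − 19.20| = 8.67 °C
|q_surr| = (93.6 × 4.0) × 8.67 = 374.4 × 8.67 = 3246 J
n(NH₄Cl) = 10.4 / 53.49 = 0.1944 mol
Temperature fell, so q_rxn = +|q_surr| = 3.246 kJ
ΔH = q_rxn / n = 16.70 kJ/mol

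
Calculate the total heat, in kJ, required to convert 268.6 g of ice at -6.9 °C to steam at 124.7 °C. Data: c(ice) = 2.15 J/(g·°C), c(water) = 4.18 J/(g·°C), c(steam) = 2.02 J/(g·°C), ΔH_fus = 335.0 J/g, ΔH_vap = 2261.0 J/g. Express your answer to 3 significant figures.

q = 827 kJ

q1 (heat ice -6.9→0.0 °C): 268.6 × 2.15 × 6.9 = 3985 J
q2 (melt at 0 °C): 268.6 × 335.0 = 89981 J
q3 (heat water 0.0→100.0 °C): 268.6 × 4.18 × 100.0 = 112275 J
q4 (vaporize at 100 °C): 268.6 × 2261.0 = 607305 J
q5 (heat steam 100.0→124.7 °C): 268.6 × 2.02 × 24.7 = 13402 J
Total: 3985 + 89981 + 112275 + 607305 + 13402 = 826948 J = 827 kJ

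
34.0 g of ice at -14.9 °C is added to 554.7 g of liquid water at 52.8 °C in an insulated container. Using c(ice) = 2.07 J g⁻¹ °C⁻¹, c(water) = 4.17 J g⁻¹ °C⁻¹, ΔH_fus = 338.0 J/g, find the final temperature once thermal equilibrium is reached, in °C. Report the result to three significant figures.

Heat to bring ice to 0 °C and melt it: q₁ = 34.0×2.07×14.9 + 34.0×338.0 = 12541 J
Heat the water can supply cooling to 0 °C: 554.7×4.17×52.8 = 122132 J > q₁, so all ice melts.
Energy balance: 554.7×4.17×(52.8 − T) = 12541 + 34.0×4.17×(T − 0)
2313.099(52.8 − T) = 12541 + 141.78 T
122132 − 12541 = 2454.879 T
T = 109591 / 2454.879 = 44.64 °C

T_f = 44.6 °C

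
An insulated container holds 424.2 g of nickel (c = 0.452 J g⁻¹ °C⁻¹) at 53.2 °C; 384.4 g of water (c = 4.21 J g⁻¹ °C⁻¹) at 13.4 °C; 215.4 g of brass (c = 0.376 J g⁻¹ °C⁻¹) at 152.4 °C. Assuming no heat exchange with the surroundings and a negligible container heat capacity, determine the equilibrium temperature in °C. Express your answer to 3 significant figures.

T_f = 23.4 °C

Σ mᵢcᵢ(T − Tᵢ) = 0  ⇒  T = Σ mᵢcᵢTᵢ / Σ mᵢcᵢ
Σ mᵢcᵢ = 424.2×0.452 + 384.4×4.21 + 215.4×0.376 = 1891.0528
Σ mᵢcᵢTᵢ = 191.7384×53.2 + 1618.324×13.4 + 80.9904×152.4 = 44229
T = 44229 / 1891.0528 = 23.39 °C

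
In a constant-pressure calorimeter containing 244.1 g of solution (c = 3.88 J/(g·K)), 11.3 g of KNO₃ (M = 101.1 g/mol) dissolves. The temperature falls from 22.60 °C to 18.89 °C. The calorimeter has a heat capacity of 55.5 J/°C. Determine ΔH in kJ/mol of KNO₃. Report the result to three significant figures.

|ΔT| = |18.89 − 22.60| = 3.71 °C
|q_surr| = (244.1 × 3.88 + 55.5) × 3.71 = 1002.608 × 3.71 = 3720 J
n(KNO₃) = 11.3 / 101.1 = 0.1118 mol
Temperature fell, so q_rxn = +|q_surr| = 3.720 kJ
ΔH = q_rxn / n = 33.27 kJ/mol

ΔH = 33.3 kJ/mol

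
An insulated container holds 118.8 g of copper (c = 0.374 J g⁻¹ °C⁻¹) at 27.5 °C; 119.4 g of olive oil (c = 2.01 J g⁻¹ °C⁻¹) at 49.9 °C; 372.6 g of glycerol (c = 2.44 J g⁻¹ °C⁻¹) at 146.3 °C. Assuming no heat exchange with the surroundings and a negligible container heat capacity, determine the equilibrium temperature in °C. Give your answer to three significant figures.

Σ mᵢcᵢ(T − Tᵢ) = 0  ⇒  T = Σ mᵢcᵢTᵢ / Σ mᵢcᵢ
Σ mᵢcᵢ = 118.8×0.374 + 119.4×2.01 + 372.6×2.44 = 1193.5692
Σ mᵢcᵢTᵢ = 44.4312×27.5 + 239.994×49.9 + 909.144×146.3 = 146210
T = 146210 / 1193.5692 = 122.498 °C

T_f = 122 °C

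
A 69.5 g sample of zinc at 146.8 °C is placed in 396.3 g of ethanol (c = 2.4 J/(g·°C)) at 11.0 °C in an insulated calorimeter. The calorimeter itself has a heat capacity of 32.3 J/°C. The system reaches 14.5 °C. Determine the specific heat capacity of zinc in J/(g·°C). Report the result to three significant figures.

c = 0.374 J/(g·°C)

q_gained = (396.3 × 2.4 + 32.3) × (14.5 − 11.0) = 3442 J
q_lost = 69.5 × c × (146.8 − 14.5) = 9194.85 c
Set equal: c = 3442 / 9194.85 = 0.374 J/(g·°C)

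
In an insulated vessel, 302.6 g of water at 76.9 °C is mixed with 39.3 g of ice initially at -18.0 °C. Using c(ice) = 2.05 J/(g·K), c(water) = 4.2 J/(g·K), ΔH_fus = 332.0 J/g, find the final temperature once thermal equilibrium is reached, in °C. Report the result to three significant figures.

Heat to bring ice to 0 °C and melt it: q₁ = 39.3×2.05×18.0 + 39.3×332.0 = 14498 J
Heat the water can supply cooling to 0 °C: 302.6×4.2×76.9 = 97733.7 J > q₁, so all ice melts.
Energy balance: 302.6×4.2×(76.9 − T) = 14498 + 39.3×4.2×(T − 0)
1270.92(76.9 − T) = 14498 + 165.06 T
97733.7 − 14498 = 1435.98 T
T = 83235.7 / 1435.98 = 57.96 °C

T_f = 58.0 °C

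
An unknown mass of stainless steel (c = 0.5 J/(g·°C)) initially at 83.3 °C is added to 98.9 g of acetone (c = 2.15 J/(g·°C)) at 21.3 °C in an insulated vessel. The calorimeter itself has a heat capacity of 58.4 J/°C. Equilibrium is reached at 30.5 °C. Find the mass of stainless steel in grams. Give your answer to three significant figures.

q_gained = (98.9 × 2.15 + 58.4) × (30.5 − 21.3) = 2494 J
q_lost = m × 0.5 × (83.3 − 30.5) = 26.4 m
m = 2494 / 26.4 = 94.5 g

m = 94.5 g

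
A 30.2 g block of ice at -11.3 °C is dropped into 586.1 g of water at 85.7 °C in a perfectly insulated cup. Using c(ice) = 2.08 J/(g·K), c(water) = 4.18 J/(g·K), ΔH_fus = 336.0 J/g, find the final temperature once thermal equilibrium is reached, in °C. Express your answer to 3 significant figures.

Heat to bring ice to 0 °C and melt it: q₁ = 30.2×2.08×11.3 + 30.2×336.0 = 10857 J
Heat the water can supply cooling to 0 °C: 586.1×4.18×85.7 = 209956 J > q₁, so all ice melts.
Energy balance: 586.1×4.18×(85.7 − T) = 10857 + 30.2×4.18×(T − 0)
2449.898(85.7 − T) = 10857 + 126.236 T
209956 − 10857 = 2576.134 T
T = 199099 / 2576.134 = 77.29 °C

T_f = 77.3 °C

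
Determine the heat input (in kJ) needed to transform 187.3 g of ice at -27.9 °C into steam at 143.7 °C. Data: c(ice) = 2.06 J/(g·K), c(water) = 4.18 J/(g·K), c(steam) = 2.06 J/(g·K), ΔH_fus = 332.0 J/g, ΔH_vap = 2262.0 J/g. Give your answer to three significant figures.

q1 (heat ice -27.9→0.0 °C): 187.3 × 2.06 × 27.9 = 10765 J
q2 (melt at 0 °C): 187.3 × 332.0 = 62184 J
q3 (heat water 0.0→100.0 °C): 187.3 × 4.18 × 100.0 = 78291 J
q4 (vaporize at 100 °C): 187.3 × 2262.0 = 423673 J
q5 (heat steam 100.0→143.7 °C): 187.3 × 2.06 × 43.7 = 16861 J
Total: 10765 + 62184 + 78291 + 423673 + 16861 = 591774 J = 592 kJ

q = 592 kJ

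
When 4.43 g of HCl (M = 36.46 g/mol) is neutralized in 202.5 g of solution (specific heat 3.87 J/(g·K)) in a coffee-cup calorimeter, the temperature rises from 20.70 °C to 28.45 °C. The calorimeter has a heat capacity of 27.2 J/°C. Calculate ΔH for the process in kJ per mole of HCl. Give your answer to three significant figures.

|ΔT| = |28.45 − 20.70| = 7.75 °C
|q_surr| = (202.5 × 3.87 + 27.2) × 7.75 = 810.875 × 7.75 = 6284 J
n(HCl) = 4.43 / 36.46 = 0.1215 mol
Temperature rose, so q_rxn = −|q_surr| = -6.284 kJ
ΔH = q_rxn / n = -51.72 kJ/mol

ΔH = -51.7 kJ/mol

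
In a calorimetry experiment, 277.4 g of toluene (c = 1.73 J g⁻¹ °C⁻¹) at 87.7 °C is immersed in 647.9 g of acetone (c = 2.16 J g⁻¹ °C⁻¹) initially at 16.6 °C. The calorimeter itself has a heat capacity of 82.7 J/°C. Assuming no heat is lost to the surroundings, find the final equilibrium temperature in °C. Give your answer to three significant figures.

Heat lost by toluene = heat gained by acetone + calorimeter.
(277.4)(1.73)(87.7 − T) = [(647.9)(2.16) + 82.7](T − 16.6)
479.902 (87.7 − T) = 1482.164 (T − 16.6)
42087 − 479.902 T = 1482.164 T − 24604
66691 = 1962.066 T
T = 33.99 °C

T_f = 34.0 °C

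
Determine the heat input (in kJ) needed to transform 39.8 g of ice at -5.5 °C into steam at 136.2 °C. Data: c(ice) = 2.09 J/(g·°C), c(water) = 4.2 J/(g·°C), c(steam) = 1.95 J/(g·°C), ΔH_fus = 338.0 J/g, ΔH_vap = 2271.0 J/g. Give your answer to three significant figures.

q1 (heat ice -5.5→0.0 °C): 39.8 × 2.09 × 5.5 = 458 J
q2 (melt at 0 °C): 39.8 × 338.0 = 13452 J
q3 (heat water 0.0→100.0 °C): 39.8 × 4.2 × 100.0 = 16716 J
q4 (vaporize at 100 °C): 39.8 × 2271.0 = 90386 J
q5 (heat steam 100.0→136.2 °C): 39.8 × 1.95 × 36.2 = 2809 J
Total: 458 + 13452 + 16716 + 90386 + 2809 = 123821 J = 124 kJ

q = 124 kJ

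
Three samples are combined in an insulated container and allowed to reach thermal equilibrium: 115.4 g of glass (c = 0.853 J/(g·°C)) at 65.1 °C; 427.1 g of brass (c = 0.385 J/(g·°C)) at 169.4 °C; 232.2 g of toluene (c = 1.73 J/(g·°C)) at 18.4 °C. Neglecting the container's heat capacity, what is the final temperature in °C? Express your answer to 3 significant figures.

T_f = 62.7 °C

Σ mᵢcᵢ(T − Tᵢ) = 0  ⇒  T = Σ mᵢcᵢTᵢ / Σ mᵢcᵢ
Σ mᵢcᵢ = 115.4×0.853 + 427.1×0.385 + 232.2×1.73 = 664.5757
Σ mᵢcᵢTᵢ = 98.4362×65.1 + 164.4335×169.4 + 401.706×18.4 = 41655
T = 41655 / 664.5757 = 62.68 °C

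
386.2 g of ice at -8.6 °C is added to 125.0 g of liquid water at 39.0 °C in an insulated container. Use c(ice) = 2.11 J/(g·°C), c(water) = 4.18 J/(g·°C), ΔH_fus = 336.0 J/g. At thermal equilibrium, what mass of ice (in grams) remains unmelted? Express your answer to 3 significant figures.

m_ice remaining = 346 g

Heat to warm all ice to 0 °C: 386.2×2.11×8.6 = 7008.0 J
Heat released by water cooling to 0 °C: 125.0×4.18×39.0 = 20378 J
20378 J < 7008.0 + 386.2×336.0 = 136771.2 J, so not all ice melts; final T = 0 °C.
Heat left for melting: 20378 − 7008.0 = 13370.0 J
Mass melted = 13370.0 / 336.0 = 39.79 g
Ice remaining = 386.2 − 39.79 = 346.41 g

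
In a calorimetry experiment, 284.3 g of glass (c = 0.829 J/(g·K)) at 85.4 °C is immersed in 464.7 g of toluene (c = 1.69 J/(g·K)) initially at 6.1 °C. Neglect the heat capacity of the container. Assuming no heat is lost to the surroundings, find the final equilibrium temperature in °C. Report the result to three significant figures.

T_f = 24.4 °C

Heat lost by glass = heat gained by toluene.
(284.3)(0.829)(85.4 − T) = (464.7)(1.69)(T − 6.1)
235.6847 (85.4 − T) = 785.343 (T − 6.1)
20127 − 235.6847 T = 785.343 T − 4790.6
24917.6 = 1021.0277 T
T = 24.40 °C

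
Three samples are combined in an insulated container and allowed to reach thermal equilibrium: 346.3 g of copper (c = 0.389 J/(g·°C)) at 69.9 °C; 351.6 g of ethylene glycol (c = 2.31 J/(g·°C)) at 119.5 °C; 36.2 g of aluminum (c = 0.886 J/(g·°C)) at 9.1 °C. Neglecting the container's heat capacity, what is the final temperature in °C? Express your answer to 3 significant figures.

Σ mᵢcᵢ(T − Tᵢ) = 0  ⇒  T = Σ mᵢcᵢTᵢ / Σ mᵢcᵢ
Σ mᵢcᵢ = 346.3×0.389 + 351.6×2.31 + 36.2×0.886 = 978.9799
Σ mᵢcᵢTᵢ = 134.7107×69.9 + 812.196×119.5 + 32.0732×9.1 = 106770
T = 106770 / 978.9799 = 109.1 °C

T_f = 109 °C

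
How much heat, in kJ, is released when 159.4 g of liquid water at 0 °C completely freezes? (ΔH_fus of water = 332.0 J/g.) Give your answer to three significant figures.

q = 52.9 kJ

q = m × ΔH_fus = 159.4 × 332.0 = 52920 J = 52.9 kJ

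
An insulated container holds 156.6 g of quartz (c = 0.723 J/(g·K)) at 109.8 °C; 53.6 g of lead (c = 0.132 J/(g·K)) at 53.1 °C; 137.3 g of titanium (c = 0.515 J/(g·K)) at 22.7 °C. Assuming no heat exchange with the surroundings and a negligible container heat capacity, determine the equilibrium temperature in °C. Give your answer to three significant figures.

T_f = 75.5 °C

Σ mᵢcᵢ(T − Tᵢ) = 0  ⇒  T = Σ mᵢcᵢTᵢ / Σ mᵢcᵢ
Σ mᵢcᵢ = 156.6×0.723 + 53.6×0.132 + 137.3×0.515 = 191.0065
Σ mᵢcᵢTᵢ = 113.2218×109.8 + 7.0752×53.1 + 70.7095×22.7 = 14413
T = 14413 / 191.0065 = 75.46 °C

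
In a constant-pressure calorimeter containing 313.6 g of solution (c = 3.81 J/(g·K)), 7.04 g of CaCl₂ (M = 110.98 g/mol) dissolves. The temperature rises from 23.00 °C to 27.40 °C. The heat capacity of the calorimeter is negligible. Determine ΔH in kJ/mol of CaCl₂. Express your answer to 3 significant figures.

ΔH = -82.9 kJ/mol

|ΔT| = |27.40 − 23.00| = 4.40 °C
|q_surr| = (313.6 × 3.81) × 4.40 = 1194.816 × 4.40 = 5257 J
n(CaCl₂) = 7.04 / 110.98 = 0.06343 mol
Temperature rose, so q_rxn = −|q_surr| = -5.257 kJ
ΔH = q_rxn / n = -82.88 kJ/mol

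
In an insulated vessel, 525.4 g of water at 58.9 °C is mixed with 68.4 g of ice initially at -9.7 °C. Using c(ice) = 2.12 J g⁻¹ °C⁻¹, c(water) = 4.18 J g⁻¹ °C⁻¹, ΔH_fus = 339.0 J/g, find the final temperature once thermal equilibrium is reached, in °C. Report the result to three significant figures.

T_f = 42.2 °C

Heat to bring ice to 0 °C and melt it: q₁ = 68.4×2.12×9.7 + 68.4×339.0 = 24594 J
Heat the water can supply cooling to 0 °C: 525.4×4.18×58.9 = 129355 J > q₁, so all ice melts.
Energy balance: 525.4×4.18×(58.9 − T) = 24594 + 68.4×4.18×(T − 0)
2196.172(58.9 − T) = 24594 + 285.912 T
129355 − 24594 = 2482.084 T
T = 104761 / 2482.084 = 42.21 °C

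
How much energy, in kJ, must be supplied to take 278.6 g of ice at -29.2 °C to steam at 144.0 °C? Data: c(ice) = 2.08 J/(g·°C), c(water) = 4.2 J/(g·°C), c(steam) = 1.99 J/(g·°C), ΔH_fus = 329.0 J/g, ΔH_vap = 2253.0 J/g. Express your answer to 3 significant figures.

q1 (heat ice -29.2→0.0 °C): 278.6 × 2.08 × 29.2 = 16921 J
q2 (melt at 0 °C): 278.6 × 329.0 = 91659 J
q3 (heat water 0.0→100.0 °C): 278.6 × 4.2 × 100.0 = 117012 J
q4 (vaporize at 100 °C): 278.6 × 2253.0 = 627686 J
q5 (heat steam 100.0→144.0 °C): 278.6 × 1.99 × 44.0 = 24394 J
Total: 16921 + 91659 + 117012 + 627686 + 24394 = 877672 J = 878 kJ

q = 878 kJ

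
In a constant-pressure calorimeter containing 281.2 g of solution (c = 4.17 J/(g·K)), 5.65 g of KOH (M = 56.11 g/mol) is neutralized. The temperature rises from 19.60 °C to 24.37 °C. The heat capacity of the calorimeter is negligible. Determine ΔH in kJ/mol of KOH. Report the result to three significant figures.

ΔH = -55.5 kJ/mol

|ΔT| = |24.37 − 19.60| = 4.77 °C
|q_surr| = (281.2 × 4.17) × 4.77 = 1172.604 × 4.77 = 5593 J
n(KOH) = 5.65 / 56.11 = 0.1007 mol
Temperature rose, so q_rxn = −|q_surr| = -5.593 kJ
ΔH = q_rxn / n = -55.54 kJ/mol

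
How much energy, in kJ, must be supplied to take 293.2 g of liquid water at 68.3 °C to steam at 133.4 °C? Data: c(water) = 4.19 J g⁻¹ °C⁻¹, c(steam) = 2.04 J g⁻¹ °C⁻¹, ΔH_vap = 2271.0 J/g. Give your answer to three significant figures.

q1 (heat water 68.3→100.0 °C): 293.2 × 4.19 × 31.7 = 38944 J
q2 (vaporize at 100 °C): 293.2 × 2271.0 = 665857 J
q3 (heat steam 100.0→133.4 °C): 293.2 × 2.04 × 33.4 = 19977 J
Total: 38944 + 665857 + 19977 = 724778 J = 725 kJ

q = 725 kJ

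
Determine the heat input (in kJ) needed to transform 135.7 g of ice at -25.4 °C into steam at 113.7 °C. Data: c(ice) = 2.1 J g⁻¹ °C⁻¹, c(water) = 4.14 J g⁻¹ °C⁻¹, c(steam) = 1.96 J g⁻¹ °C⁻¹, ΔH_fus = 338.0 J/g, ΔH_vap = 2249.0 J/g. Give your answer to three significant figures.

q1 (heat ice -25.4→0.0 °C): 135.7 × 2.1 × 25.4 = 7238 J
q2 (melt at 0 °C): 135.7 × 338.0 = 45867 J
q3 (heat water 0.0→100.0 °C): 135.7 × 4.14 × 100.0 = 56180 J
q4 (vaporize at 100 °C): 135.7 × 2249.0 = 305189 J
q5 (heat steam 100.0→113.7 °C): 135.7 × 1.96 × 13.7 = 3644 J
Total: 7238 + 45867 + 56180 + 305189 + 3644 = 418118 J = 418 kJ

q = 418 kJ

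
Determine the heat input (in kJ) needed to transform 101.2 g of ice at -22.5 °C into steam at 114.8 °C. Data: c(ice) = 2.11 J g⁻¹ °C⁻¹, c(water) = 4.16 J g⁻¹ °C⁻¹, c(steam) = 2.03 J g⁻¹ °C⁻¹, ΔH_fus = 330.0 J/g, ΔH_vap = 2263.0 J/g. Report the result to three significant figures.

q = 312 kJ

q1 (heat ice -22.5→0.0 °C): 101.2 × 2.11 × 22.5 = 4804 J
q2 (melt at 0 °C): 101.2 × 330.0 = 33396 J
q3 (heat water 0.0→100.0 °C): 101.2 × 4.16 × 100.0 = 42099 J
q4 (vaporize at 100 °C): 101.2 × 2263.0 = 229016 J
q5 (heat steam 100.0→114.8 °C): 101.2 × 2.03 × 14.8 = 3040 J
Total: 4804 + 33396 + 42099 + 229016 + 3040 = 312355 J = 312 kJ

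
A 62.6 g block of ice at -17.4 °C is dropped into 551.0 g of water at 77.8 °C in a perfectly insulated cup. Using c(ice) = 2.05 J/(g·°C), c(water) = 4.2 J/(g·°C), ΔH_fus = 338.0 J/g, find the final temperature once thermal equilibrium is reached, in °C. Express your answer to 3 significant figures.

Heat to bring ice to 0 °C and melt it: q₁ = 62.6×2.05×17.4 + 62.6×338.0 = 23392 J
Heat the water can supply cooling to 0 °C: 551.0×4.2×77.8 = 180045 J > q₁, so all ice melts.
Energy balance: 551.0×4.2×(77.8 − T) = 23392 + 62.6×4.2×(T − 0)
2314.2(77.8 − T) = 23392 + 262.92 T
180045 − 23392 = 2577.12 T
T = 156653 / 2577.12 = 60.79 °C

T_f = 60.8 °C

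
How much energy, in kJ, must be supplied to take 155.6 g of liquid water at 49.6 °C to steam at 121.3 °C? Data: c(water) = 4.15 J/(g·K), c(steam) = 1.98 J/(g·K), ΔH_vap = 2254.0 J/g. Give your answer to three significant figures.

q = 390 kJ

q1 (heat water 49.6→100.0 °C): 155.6 × 4.15 × 50.4 = 32545 J
q2 (vaporize at 100 °C): 155.6 × 2254.0 = 350722 J
q3 (heat steam 100.0→121.3 °C): 155.6 × 1.98 × 21.3 = 6562 J
Total: 32545 + 350722 + 6562 = 389829 J = 390 kJ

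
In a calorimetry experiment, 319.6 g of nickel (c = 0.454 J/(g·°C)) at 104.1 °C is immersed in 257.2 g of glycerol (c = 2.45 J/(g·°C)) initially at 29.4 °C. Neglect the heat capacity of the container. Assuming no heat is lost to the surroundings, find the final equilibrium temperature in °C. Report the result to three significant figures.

T_f = 43.4 °C

Heat lost by nickel = heat gained by glycerol.
(319.6)(0.454)(104.1 − T) = (257.2)(2.45)(T − 29.4)
145.0984 (104.1 − T) = 630.14 (T − 29.4)
15105 − 145.0984 T = 630.14 T − 18526
33631 = 775.2384 T
T = 43.38 °C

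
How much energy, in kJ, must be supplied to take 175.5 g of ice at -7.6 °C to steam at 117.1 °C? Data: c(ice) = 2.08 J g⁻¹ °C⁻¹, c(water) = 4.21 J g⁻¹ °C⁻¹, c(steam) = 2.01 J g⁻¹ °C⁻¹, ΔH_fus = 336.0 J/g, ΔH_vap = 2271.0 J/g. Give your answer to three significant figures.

q1 (heat ice -7.6→0.0 °C): 175.5 × 2.08 × 7.6 = 2774 J
q2 (melt at 0 °C): 175.5 × 336.0 = 58968 J
q3 (heat water 0.0→100.0 °C): 175.5 × 4.21 × 100.0 = 73886 J
q4 (vaporize at 100 °C): 175.5 × 2271.0 = 398561 J
q5 (heat steam 100.0→117.1 °C): 175.5 × 2.01 × 17.1 = 6032 J
Total: 2774 + 58968 + 73886 + 398561 + 6032 = 540221 J = 540 kJ

q = 540 kJ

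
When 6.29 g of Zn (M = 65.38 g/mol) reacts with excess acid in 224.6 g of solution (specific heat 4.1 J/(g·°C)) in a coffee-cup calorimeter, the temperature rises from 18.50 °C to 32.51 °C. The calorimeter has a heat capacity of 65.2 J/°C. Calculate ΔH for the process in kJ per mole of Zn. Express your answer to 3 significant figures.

|ΔT| = |32.51 − 18.50| = 14.01 °C
|q_surr| = (224.6 × 4.1 + 65.2) × 14.01 = 986.06 × 14.01 = 13810 J
n(Zn) = 6.29 / 65.38 = 0.09621 mol
Temperature rose, so q_rxn = −|q_surr| = -13.81 kJ
ΔH = q_rxn / n = -143.5 kJ/mol

ΔH = -144 kJ/mol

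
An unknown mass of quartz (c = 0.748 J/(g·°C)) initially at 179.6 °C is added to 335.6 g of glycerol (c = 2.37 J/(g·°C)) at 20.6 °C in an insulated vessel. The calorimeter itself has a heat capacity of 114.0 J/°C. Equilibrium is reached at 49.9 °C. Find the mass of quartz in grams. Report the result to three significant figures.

q_gained = (335.6 × 2.37 + 114.0) × (49.9 − 20.6) = 26640 J
q_lost = m × 0.748 × (179.6 − 49.9) = 97.0156 m
m = 26640 / 97.0156 = 275 g

m = 275 g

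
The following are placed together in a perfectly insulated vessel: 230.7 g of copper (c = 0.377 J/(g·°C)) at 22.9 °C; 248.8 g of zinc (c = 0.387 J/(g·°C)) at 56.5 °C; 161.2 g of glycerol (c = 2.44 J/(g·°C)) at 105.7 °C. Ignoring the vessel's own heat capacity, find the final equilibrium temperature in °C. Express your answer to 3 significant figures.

Σ mᵢcᵢ(T − Tᵢ) = 0  ⇒  T = Σ mᵢcᵢTᵢ / Σ mᵢcᵢ
Σ mᵢcᵢ = 230.7×0.377 + 248.8×0.387 + 161.2×2.44 = 576.5875
Σ mᵢcᵢTᵢ = 86.9739×22.9 + 96.2856×56.5 + 393.328×105.7 = 49007
T = 49007 / 576.5875 = 84.99 °C

T_f = 85.0 °C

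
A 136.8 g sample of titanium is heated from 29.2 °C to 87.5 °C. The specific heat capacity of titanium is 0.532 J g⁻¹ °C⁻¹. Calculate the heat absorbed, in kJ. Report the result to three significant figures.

q = m c ΔT = 136.8 × 0.532 × (87.5 − 29.2)
q = 136.8 × 0.532 × 58.3 = 4243 J = 4.24 kJ

q = 4.24 kJ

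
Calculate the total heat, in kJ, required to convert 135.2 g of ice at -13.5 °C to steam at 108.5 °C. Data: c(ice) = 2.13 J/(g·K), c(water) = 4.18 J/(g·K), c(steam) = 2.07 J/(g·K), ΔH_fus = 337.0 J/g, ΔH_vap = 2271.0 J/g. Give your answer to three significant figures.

q = 415 kJ

q1 (heat ice -13.5→0.0 °C): 135.2 × 2.13 × 13.5 = 3888 J
q2 (melt at 0 °C): 135.2 × 337.0 = 45562 J
q3 (heat water 0.0→100.0 °C): 135.2 × 4.18 × 100.0 = 56514 J
q4 (vaporize at 100 °C): 135.2 × 2271.0 = 307039 J
q5 (heat steam 100.0→108.5 °C): 135.2 × 2.07 × 8.5 = 2379 J
Total: 3888 + 45562 + 56514 + 307039 + 2379 = 415382 J = 415 kJ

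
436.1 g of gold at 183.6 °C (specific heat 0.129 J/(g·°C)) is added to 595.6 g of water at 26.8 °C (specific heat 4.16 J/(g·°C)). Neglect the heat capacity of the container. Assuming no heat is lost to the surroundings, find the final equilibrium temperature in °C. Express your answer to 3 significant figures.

T_f = 30.3 °C

Heat lost by gold = heat gained by water.
(436.1)(0.129)(183.6 − T) = (595.6)(4.16)(T − 26.8)
56.2569 (183.6 − T) = 2477.696 (T − 26.8)
10329 − 56.2569 T = 2477.696 T − 66402
76731 = 2533.9529 T
T = 30.28 °C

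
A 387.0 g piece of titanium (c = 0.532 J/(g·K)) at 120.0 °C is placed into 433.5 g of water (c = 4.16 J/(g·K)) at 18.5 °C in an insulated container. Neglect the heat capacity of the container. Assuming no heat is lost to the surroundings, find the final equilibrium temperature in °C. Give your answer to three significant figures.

Heat lost by titanium = heat gained by water.
(387.0)(0.532)(120.0 − T) = (433.5)(4.16)(T − 18.5)
205.884 (120.0 − T) = 1803.36 (T − 18.5)
24706 − 205.884 T = 1803.36 T − 33362
58068 = 2009.244 T
T = 28.90 °C

T_f = 28.9 °C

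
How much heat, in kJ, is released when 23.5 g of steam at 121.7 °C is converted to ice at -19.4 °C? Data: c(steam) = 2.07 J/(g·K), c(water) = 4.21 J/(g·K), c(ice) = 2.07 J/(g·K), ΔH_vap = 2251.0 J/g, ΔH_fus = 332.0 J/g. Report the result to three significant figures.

q1 (cool steam 121.7→100 °C): 23.5 × 2.07 × 21.7 = 1056 J
q2 (condense at 100 °C): 23.5 × 2251.0 = 52899 J
q3 (cool water 100→0 °C): 23.5 × 4.21 × 100.0 = 9894 J
q4 (freeze at 0 °C): 23.5 × 332.0 = 7802 J
q5 (cool ice 0→-19.4 °C): 23.5 × 2.07 × 19.4 = 944 J
Total: 1056 + 52899 + 9894 + 7802 + 944 = 72595 J = 72.6 kJ

q = 72.6 kJ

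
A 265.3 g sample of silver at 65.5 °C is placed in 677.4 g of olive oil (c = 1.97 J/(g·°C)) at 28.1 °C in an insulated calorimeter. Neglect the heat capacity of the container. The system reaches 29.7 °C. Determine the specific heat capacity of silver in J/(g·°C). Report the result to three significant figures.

c = 0.225 J/(g·°C)

q_gained = (677.4 × 1.97) × (29.7 − 28.1) = 2135 J
q_lost = 265.3 × c × (65.5 − 29.7) = 9497.74 c
Set equal: c = 2135 / 9497.74 = 0.225 J/(g·°C)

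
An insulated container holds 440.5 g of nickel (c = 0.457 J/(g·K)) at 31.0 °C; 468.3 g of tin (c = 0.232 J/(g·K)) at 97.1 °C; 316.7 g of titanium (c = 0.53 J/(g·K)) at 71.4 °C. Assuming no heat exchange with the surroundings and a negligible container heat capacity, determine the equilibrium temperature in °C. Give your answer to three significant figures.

T_f = 60.2 °C

Σ mᵢcᵢ(T − Tᵢ) = 0  ⇒  T = Σ mᵢcᵢTᵢ / Σ mᵢcᵢ
Σ mᵢcᵢ = 440.5×0.457 + 468.3×0.232 + 316.7×0.53 = 477.8051
Σ mᵢcᵢTᵢ = 201.3085×31.0 + 108.6456×97.1 + 167.851×71.4 = 28775
T = 28775 / 477.8051 = 60.22 °C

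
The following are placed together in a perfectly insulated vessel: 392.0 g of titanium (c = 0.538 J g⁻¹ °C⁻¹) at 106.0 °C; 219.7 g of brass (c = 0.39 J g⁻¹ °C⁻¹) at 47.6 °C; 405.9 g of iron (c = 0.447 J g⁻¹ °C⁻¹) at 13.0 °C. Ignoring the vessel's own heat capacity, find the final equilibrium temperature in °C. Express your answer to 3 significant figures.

T_f = 60.2 °C

Σ mᵢcᵢ(T − Tᵢ) = 0  ⇒  T = Σ mᵢcᵢTᵢ / Σ mᵢcᵢ
Σ mᵢcᵢ = 392.0×0.538 + 219.7×0.39 + 405.9×0.447 = 478.0163
Σ mᵢcᵢTᵢ = 210.896×106.0 + 85.683×47.6 + 181.4373×13.0 = 28792
T = 28792 / 478.0163 = 60.23 °C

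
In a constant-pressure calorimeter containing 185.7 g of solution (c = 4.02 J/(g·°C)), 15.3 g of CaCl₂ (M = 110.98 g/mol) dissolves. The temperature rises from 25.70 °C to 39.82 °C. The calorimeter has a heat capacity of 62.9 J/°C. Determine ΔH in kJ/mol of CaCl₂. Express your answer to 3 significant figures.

ΔH = -82.9 kJ/mol

|ΔT| = |39.82 − 25.70| = 14.12 °C
|q_surr| = (185.7 × 4.02 + 62.9) × 14.12 = 809.414 × 14.12 = 11430 J
n(CaCl₂) = 15.3 / 110.98 = 0.1379 mol
Temperature rose, so q_rxn = −|q_surr| = -11.43 kJ
ΔH = q_rxn / n = -82.89 kJ/mol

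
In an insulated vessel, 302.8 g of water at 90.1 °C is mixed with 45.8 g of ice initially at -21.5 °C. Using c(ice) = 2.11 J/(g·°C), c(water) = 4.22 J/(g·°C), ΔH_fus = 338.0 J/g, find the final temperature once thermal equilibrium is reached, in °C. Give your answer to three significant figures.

T_f = 66.3 °C

Heat to bring ice to 0 °C and melt it: q₁ = 45.8×2.11×21.5 + 45.8×338.0 = 17558 J
Heat the water can supply cooling to 0 °C: 302.8×4.22×90.1 = 115131 J > q₁, so all ice melts.
Energy balance: 302.8×4.22×(90.1 − T) = 17558 + 45.8×4.22×(T − 0)
1277.816(90.1 − T) = 17558 + 193.276 T
115131 − 17558 = 1471.092 T
T = 97573 / 1471.092 = 66.33 °C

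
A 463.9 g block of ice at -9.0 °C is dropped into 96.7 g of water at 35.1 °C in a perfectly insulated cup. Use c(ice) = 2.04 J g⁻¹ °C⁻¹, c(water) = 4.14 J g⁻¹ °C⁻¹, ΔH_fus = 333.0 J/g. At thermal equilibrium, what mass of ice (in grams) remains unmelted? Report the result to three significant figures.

Heat to warm all ice to 0 °C: 463.9×2.04×9.0 = 8517.2 J
Heat released by water cooling to 0 °C: 96.7×4.14×35.1 = 14052 J
14052 J < 8517.2 + 463.9×333.0 = 162995.9 J, so not all ice melts; final T = 0 °C.
Heat left for melting: 14052 − 8517.2 = 5534.8 J
Mass melted = 5534.8 / 333.0 = 16.62 g
Ice remaining = 463.9 − 16.62 = 447.28 g

m_ice remaining = 447 g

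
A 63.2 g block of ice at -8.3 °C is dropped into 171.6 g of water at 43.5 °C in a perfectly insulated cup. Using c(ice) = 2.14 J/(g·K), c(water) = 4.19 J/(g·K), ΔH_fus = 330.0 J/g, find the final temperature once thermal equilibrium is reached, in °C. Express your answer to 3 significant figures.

Heat to bring ice to 0 °C and melt it: q₁ = 63.2×2.14×8.3 + 63.2×330.0 = 21979 J
Heat the water can supply cooling to 0 °C: 171.6×4.19×43.5 = 31276.7 J > q₁, so all ice melts.
Energy balance: 171.6×4.19×(43.5 − T) = 21979 + 63.2×4.19×(T − 0)
719.004(43.5 − T) = 21979 + 264.808 T
31276.7 − 21979 = 983.812 T
T = 9297.7 / 983.812 = 9.451 °C

T_f = 9.45 °C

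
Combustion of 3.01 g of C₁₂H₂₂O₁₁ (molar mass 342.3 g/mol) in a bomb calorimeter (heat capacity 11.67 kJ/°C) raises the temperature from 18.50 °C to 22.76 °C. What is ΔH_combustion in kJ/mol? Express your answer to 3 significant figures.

ΔH = -5650 kJ/mol

ΔT = 22.76 − 18.50 = 4.26 °C
q_cal = C_cal × ΔT = 11.67 × 4.26 = 49.7142 kJ
n = 3.01 / 342.3 = 0.008793 mol
q_rxn = −q_cal = -49.7142 kJ
ΔH = -49.7142 / 0.008793 = -5654 kJ/mol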